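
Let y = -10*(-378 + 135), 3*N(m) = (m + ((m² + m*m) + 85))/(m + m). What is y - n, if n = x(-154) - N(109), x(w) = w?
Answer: 856946/327 ≈ 2620.6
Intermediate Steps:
N(m) = (85 + m + 2*m²)/(6*m) (N(m) = ((m + ((m² + m*m) + 85))/(m + m))/3 = ((m + ((m² + m²) + 85))/((2*m)))/3 = ((m + (2*m² + 85))*(1/(2*m)))/3 = ((m + (85 + 2*m²))*(1/(2*m)))/3 = ((85 + m + 2*m²)*(1/(2*m)))/3 = ((85 + m + 2*m²)/(2*m))/3 = (85 + m + 2*m²)/(6*m))
n = -62336/327 (n = -154 - (85 + 109*(1 + 2*109))/(6*109) = -154 - (85 + 109*(1 + 218))/(6*109) = -154 - (85 + 109*219)/(6*109) = -154 - (85 + 23871)/(6*109) = -154 - 23956/(6*109) = -154 - 1*11978/327 = -154 - 11978/327 = -62336/327 ≈ -190.63)
y = 2430 (y = -10*(-243) = 2430)
y - n = 2430 - 1*(-62336/327) = 2430 + 62336/327 = 856946/327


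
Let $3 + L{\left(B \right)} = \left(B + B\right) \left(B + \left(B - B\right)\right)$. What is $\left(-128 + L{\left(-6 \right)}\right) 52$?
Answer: $-3068$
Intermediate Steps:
$L{\left(B \right)} = -3 + 2 B^{2}$ ($L{\left(B \right)} = -3 + \left(B + B\right) \left(B + \left(B - B\right)\right) = -3 + 2 B \left(B + 0\right) = -3 + 2 B B = -3 + 2 B^{2}$)
$\left(-128 + L{\left(-6 \right)}\right) 52 = \left(-128 - \left(3 - 2 \left(-6\right)^{2}\right)\right) 52 = \left(-128 + \left(-3 + 2 \cdot 36\right)\right) 52 = \left(-128 + \left(-3 + 72\right)\right) 52 = \left(-128 + 69\right) 52 = \left(-59\right) 52 = -3068$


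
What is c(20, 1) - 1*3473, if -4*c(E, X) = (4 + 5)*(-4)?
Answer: -3464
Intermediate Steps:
c(E, X) = 9 (c(E, X) = -(4 + 5)*(-4)/4 = -9*(-4)/4 = -¼*(-36) = 9)
c(20, 1) - 1*3473 = 9 - 1*3473 = 9 - 3473 = -3464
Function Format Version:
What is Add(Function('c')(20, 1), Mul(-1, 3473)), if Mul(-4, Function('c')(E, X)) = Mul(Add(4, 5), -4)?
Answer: -3464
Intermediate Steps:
Function('c')(E, X) = 9 (Function('c')(E, X) = Mul(Rational(-1, 4), Mul(Add(4, 5), -4)) = Mul(Rational(-1, 4), Mul(9, -4)) = Mul(Rational(-1, 4), -36) = 9)
Add(Function('c')(20, 1), Mul(-1, 3473)) = Add(9, Mul(-1, 3473)) = Add(9, -3473) = -3464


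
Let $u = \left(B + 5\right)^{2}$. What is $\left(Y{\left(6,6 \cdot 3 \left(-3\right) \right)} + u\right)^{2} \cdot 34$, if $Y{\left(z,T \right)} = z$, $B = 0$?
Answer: $32674$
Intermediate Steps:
$u = 25$ ($u = \left(0 + 5\right)^{2} = 5^{2} = 25$)
$\left(Y{\left(6,6 \cdot 3 \left(-3\right) \right)} + u\right)^{2} \cdot 34 = \left(6 + 25\right)^{2} \cdot 34 = 31^{2} \cdot 34 = 961 \cdot 34 = 32674$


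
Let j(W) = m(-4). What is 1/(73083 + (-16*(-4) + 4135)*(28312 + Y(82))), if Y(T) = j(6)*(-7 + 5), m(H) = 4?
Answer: 1/118921579 ≈ 8.4089e-9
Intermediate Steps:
j(W) = 4
Y(T) = -8 (Y(T) = 4*(-7 + 5) = 4*(-2) = -8)
1/(73083 + (-16*(-4) + 4135)*(28312 + Y(82))) = 1/(73083 + (-16*(-4) + 4135)*(28312 - 8)) = 1/(73083 + (64 + 4135)*28304) = 1/(73083 + 4199*28304) = 1/(73083 + 118848496) = 1/118921579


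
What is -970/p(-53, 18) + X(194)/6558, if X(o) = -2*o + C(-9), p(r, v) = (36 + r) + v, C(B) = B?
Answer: -6361657/6558 ≈ -970.06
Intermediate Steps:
p(r, v) = 36 + r + v
X(o) = -9 - 2*o (X(o) = -2*o - 9 = -9 - 2*o)
-970/p(-53, 18) + X(194)/6558 = -970/(36 - 53 + 18) + (-9 - 2*194)/6558 = -970/1 + (-9 - 388)*(1/6558) = -970*1 - 397*1/6558 = -970 - 397/6558 = -6361657/6558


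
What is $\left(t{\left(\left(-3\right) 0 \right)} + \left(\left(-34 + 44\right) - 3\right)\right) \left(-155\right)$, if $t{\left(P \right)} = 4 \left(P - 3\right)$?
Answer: $775$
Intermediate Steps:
$t{\left(P \right)} = -12 + 4 P$ ($t{\left(P \right)} = 4 \left(-3 + P\right) = -12 + 4 P$)
$\left(t{\left(\left(-3\right) 0 \right)} + \left(\left(-34 + 44\right) - 3\right)\right) \left(-155\right) = \left(\left(-12 + 4 \left(\left(-3\right) 0\right)\right) + \left(\left(-34 + 44\right) - 3\right)\right) \left(-155\right) = \left(\left(-12 + 4 \cdot 0\right) + \left(10 - 3\right)\right) \left(-155\right) = \left(\left(-12 + 0\right) + 7\right) \left(-155\right) = \left(-12 + 7\right) \left(-155\right) = \left(-5\right) \left(-155\right) = 775$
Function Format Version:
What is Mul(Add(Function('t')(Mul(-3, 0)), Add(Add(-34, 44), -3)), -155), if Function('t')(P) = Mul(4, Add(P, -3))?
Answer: 775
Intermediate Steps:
Function('t')(P) = Add(-12, Mul(4, P)) (Function('t')(P) = Mul(4, Add(-3, P)) = Add(-12, Mul(4, P)))
Mul(Add(Function('t')(Mul(-3, 0)), Add(Add(-34, 44), -3)), -155) = Mul(Add(Add(-12, Mul(4, Mul(-3, 0))), Add(Add(-34, 44), -3)), -155) = Mul(Add(Add(-12, Mul(4, 0)), Add(10, -3)), -155) = Mul(Add(Add(-12, 0), 7), -155) = Mul(Add(-12, 7), -155) = Mul(-5, -155) = 775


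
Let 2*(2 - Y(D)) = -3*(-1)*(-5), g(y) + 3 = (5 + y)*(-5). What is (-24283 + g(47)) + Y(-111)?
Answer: -49073/2 ≈ -24537.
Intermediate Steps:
g(y) = -28 - 5*y (g(y) = -3 + (5 + y)*(-5) = -3 + (-25 - 5*y) = -28 - 5*y)
Y(D) = 19/2 (Y(D) = 2 - (-3*(-1))*(-5)/2 = 2 - 3*(-5)/2 = 2 - ½*(-15) = 2 + 15/2 = 19/2)
(-24283 + g(47)) + Y(-111) = (-24283 + (-28 - 5*47)) + 19/2 = (-24283 + (-28 - 235)) + 19/2 = (-24283 - 263) + 19/2 = -24546 + 19/2 = -49073/2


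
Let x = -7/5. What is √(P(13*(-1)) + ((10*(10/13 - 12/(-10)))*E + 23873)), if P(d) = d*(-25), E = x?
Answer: √102120070/65 ≈ 155.47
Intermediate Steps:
x = -7/5 (x = -7*⅕ = -7/5 ≈ -1.4000)
E = -7/5 ≈ -1.4000
P(d) = -25*d
√(P(13*(-1)) + ((10*(10/13 - 12/(-10)))*E + 23873)) = √(-325*(-1) + ((10*(10/13 - 12/(-10)))*(-7/5) + 23873)) = √(-25*(-13) + ((10*(10*(1/13) - 12*(-⅒)))*(-7/5) + 23873)) = √(325 + ((10*(10/13 + 6/5))*(-7/5) + 23873)) = √(325 + ((10*(128/65))*(-7/5) + 23873)) = √(325 + ((256/13)*(-7/5) + 23873)) = √(325 + (-1792/65 + 23873)) = √(325 + 1549953/65) = √(1571078/65) = √102120070/65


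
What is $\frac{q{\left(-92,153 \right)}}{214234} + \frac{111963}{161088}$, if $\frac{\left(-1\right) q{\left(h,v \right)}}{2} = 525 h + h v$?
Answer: $\frac{7347055253}{5751754432} \approx 1.2774$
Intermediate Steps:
$q{\left(h,v \right)} = - 1050 h - 2 h v$ ($q{\left(h,v \right)} = - 2 \left(525 h + h v\right) = - 1050 h - 2 h v$)
$\frac{q{\left(-92,153 \right)}}{214234} + \frac{111963}{161088} = \frac{\left(-2\right) \left(-92\right) \left(525 + 153\right)}{214234} + \frac{111963}{161088} = \left(-2\right) \left(-92\right) 678 \cdot \frac{1}{214234} + 111963 \cdot \frac{1}{161088} = 124752 \cdot \frac{1}{214234} + \frac{37321}{53696} = \frac{62376}{107117} + \frac{37321}{53696} = \frac{7347055253}{5751754432}$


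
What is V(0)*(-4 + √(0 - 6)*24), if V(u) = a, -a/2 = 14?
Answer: 112 - 672*I*√6 ≈ 112.0 - 1646.1*I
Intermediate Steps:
a = -28 (a = -2*14 = -28)
V(u) = -28
V(0)*(-4 + √(0 - 6)*24) = -28*(-4 + √(0 - 6)*24) = -28*(-4 + √(-6)*24) = -28*(-4 + (I*√6)*24) = -28*(-4 + 24*I*√6) = 112 - 672*I*√6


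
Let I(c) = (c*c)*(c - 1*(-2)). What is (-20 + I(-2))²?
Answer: 400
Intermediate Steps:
I(c) = c²*(2 + c) (I(c) = c²*(c + 2) = c²*(2 + c))
(-20 + I(-2))² = (-20 + (-2)²*(2 - 2))² = (-20 + 4*0)² = (-20 + 0)² = (-20)² = 400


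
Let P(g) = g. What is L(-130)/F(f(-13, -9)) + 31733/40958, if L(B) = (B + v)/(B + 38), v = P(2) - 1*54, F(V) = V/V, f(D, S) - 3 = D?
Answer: 1296724/471017 ≈ 2.7530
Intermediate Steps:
f(D, S) = 3 + D
F(V) = 1
v = -52 (v = 2 - 1*54 = 2 - 54 = -52)
L(B) = (-52 + B)/(38 + B) (L(B) = (B - 52)/(B + 38) = (-52 + B)/(38 + B))
L(-130)/F(f(-13, -9)) + 31733/40958 = ((-52 - 130)/(38 - 130))/1 + 31733/40958 = (-182/(-92))*1 + 31733*(1/40958) = -1/92*(-182)*1 + 31733/40958 = (91/46)*1 + 31733/40958 = 91/46 + 31733/40958 = 1296724/471017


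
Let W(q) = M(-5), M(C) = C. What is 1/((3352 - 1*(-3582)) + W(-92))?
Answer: 1/6929 ≈ 0.00014432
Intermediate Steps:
W(q) = -5
1/((3352 - 1*(-3582)) + W(-92)) = 1/((3352 - 1*(-3582)) - 5) = 1/((3352 + 3582) - 5) = 1/(6934 - 5) = 1/6929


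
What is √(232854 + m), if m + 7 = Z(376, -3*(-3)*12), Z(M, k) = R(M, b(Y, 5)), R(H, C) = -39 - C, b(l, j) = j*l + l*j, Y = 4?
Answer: 8*√3637 ≈ 482.46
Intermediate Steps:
b(l, j) = 2*j*l (b(l, j) = j*l + j*l = 2*j*l)
Z(M, k) = -79 (Z(M, k) = -39 - 2*5*4 = -39 - 1*40 = -39 - 40 = -79)
m = -86 (m = -7 - 79 = -86)
√(232854 + m) = √(232854 - 86) = √232768 = 8*√3637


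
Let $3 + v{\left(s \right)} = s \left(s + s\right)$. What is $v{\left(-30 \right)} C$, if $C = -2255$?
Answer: $-4052235$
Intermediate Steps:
$v{\left(s \right)} = -3 + 2 s^{2}$ ($v{\left(s \right)} = -3 + s \left(s + s\right) = -3 + s 2 s = -3 + 2 s^{2}$)
$v{\left(-30 \right)} C = \left(-3 + 2 \left(-30\right)^{2}\right) \left(-2255\right) = \left(-3 + 2 \cdot 900\right) \left(-2255\right) = \left(-3 + 1800\right) \left(-2255\right) = 1797 \left(-2255\right) = -4052235$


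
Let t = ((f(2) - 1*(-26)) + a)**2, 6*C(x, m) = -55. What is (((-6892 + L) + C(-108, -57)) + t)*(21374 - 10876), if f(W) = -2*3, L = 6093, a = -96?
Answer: 156456943/3 ≈ 5.2152e+7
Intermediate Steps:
C(x, m) = -55/6 (C(x, m) = (1/6)*(-55) = -55/6)
f(W) = -6
t = 5776 (t = ((-6 - 1*(-26)) - 96)**2 = ((-6 + 26) - 96)**2 = (20 - 96)**2 = (-76)**2 = 5776)
(((-6892 + L) + C(-108, -57)) + t)*(21374 - 10876) = (((-6892 + 6093) - 55/6) + 5776)*(21374 - 10876) = ((-799 - 55/6) + 5776)*10498 = (-4849/6 + 5776)*10498 = (29807/6)*10498 = 156456943/3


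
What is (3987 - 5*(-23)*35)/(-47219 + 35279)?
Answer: -2003/2985 ≈ -0.67102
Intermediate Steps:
(3987 - 5*(-23)*35)/(-47219 + 35279) = (3987 + 115*35)/(-11940) = (3987 + 4025)*(-1/11940) = 8012*(-1/11940) = -2003/2985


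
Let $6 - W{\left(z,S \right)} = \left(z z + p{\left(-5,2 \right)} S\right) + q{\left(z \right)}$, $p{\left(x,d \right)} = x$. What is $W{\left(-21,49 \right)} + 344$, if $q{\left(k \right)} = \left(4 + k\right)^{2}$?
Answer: $-135$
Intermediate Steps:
$W{\left(z,S \right)} = 6 - z^{2} - \left(4 + z\right)^{2} + 5 S$ ($W{\left(z,S \right)} = 6 - \left(\left(z z - 5 S\right) + \left(4 + z\right)^{2}\right) = 6 - \left(\left(z^{2} - 5 S\right) + \left(4 + z\right)^{2}\right) = 6 - \left(z^{2} + \left(4 + z\right)^{2} - 5 S\right) = 6 - z^{2} - \left(4 + z\right)^{2} + 5 S$)
$W{\left(-21,49 \right)} + 344 = \left(6 - \left(-21\right)^{2} - \left(4 - 21\right)^{2} + 5 \cdot 49\right) + 344 = \left(6 - 441 - \left(-17\right)^{2} + 245\right) + 344 = \left(6 - 441 - 289 + 245\right) + 344 = -479 + 344 = -135$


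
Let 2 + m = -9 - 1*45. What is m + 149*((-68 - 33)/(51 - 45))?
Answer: -15385/6 ≈ -2564.2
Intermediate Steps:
m = -56 (m = -2 + (-9 - 1*45) = -2 + (-9 - 45) = -2 - 54 = -56)
m + 149*((-68 - 33)/(51 - 45)) = -56 + 149*((-68 - 33)/(51 - 45)) = -56 + 149*(-101/6) = -56 - 15049/6 = -15385/6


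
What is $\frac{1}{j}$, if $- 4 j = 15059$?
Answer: $- \frac{4}{15059} \approx -0.00026562$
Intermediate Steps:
$j = - \frac{15059}{4}$ ($j = \left(- \frac{1}{4}\right) 15059 = - \frac{15059}{4} \approx -3764.8$)
$\frac{1}{j} = \frac{1}{- \frac{15059}{4}} = - \frac{4}{15059}$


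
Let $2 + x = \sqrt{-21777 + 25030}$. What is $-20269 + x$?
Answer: $-20271 + \sqrt{3253} \approx -20214.0$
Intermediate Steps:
$x = -2 + \sqrt{3253}$ ($x = -2 + \sqrt{-21777 + 25030} = -2 + \sqrt{3253} \approx 55.035$)
$-20269 + x = -20269 - \left(2 - \sqrt{3253}\right) = -20271 + \sqrt{3253}$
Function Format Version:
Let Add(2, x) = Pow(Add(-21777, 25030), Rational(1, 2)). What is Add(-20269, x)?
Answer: Add(-20271, Pow(3253, Rational(1, 2))) ≈ -20214.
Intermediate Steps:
x = Add(-2, Pow(3253, Rational(1, 2))) (x = Add(-2, Pow(Add(-21777, 25030), Rational(1, 2))) = Add(-2, Pow(3253, Rational(1, 2))) ≈ 55.035)
Add(-20269, x) = Add(-20269, Add(-2, Pow(3253, Rational(1, 2)))) = Add(-20271, Pow(3253, Rational(1, 2)))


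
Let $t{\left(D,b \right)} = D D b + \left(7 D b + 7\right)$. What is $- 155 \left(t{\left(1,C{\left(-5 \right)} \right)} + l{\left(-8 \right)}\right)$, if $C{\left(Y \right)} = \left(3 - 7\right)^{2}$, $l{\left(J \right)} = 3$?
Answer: $-21390$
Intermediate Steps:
$C{\left(Y \right)} = 16$ ($C{\left(Y \right)} = \left(3 - 7\right)^{2} = \left(-4\right)^{2} = 16$)
$t{\left(D,b \right)} = 7 + b D^{2} + 7 D b$ ($t{\left(D,b \right)} = D^{2} b + \left(7 D b + 7\right) = b D^{2} + \left(7 + 7 D b\right) = 7 + b D^{2} + 7 D b$)
$- 155 \left(t{\left(1,C{\left(-5 \right)} \right)} + l{\left(-8 \right)}\right) = - 155 \left(\left(7 + 16 \cdot 1^{2} + 7 \cdot 1 \cdot 16\right) + 3\right) = - 155 \left(\left(7 + 16 \cdot 1 + 112\right) + 3\right) = - 155 \left(\left(7 + 16 + 112\right) + 3\right) = - 155 \left(135 + 3\right) = \left(-155\right) 138 = -21390$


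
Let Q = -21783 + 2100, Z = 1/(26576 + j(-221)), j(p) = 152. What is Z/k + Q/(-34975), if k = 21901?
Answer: 11521836327799/20473313231800 ≈ 0.56277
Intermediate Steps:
Z = 1/26728 (Z = 1/(26576 + 152) = 1/26728 ≈ 3.7414e-5)
Q = -19683
Z/k + Q/(-34975) = (1/26728)/21901 - 19683/(-34975) = (1/26728)*(1/21901) - 19683*(-1/34975) = 1/585369928 + 19683/34975 = 11521836327799/20473313231800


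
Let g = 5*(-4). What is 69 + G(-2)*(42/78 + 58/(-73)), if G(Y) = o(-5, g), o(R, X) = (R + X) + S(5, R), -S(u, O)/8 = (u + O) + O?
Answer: 61836/949 ≈ 65.159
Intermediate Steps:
S(u, O) = -16*O - 8*u (S(u, O) = -8*((u + O) + O) = -8*((O + u) + O) = -8*(u + 2*O) = -16*O - 8*u)
g = -20
o(R, X) = -40 + X - 15*R (o(R, X) = (R + X) + (-16*R - 8*5) = (R + X) + (-16*R - 40) = (R + X) + (-40 - 16*R) = -40 + X - 15*R)
G(Y) = 15 (G(Y) = -40 - 20 - 15*(-5) = -40 - 20 + 75 = 15)
69 + G(-2)*(42/78 + 58/(-73)) = 69 + 15*(42/78 + 58/(-73)) = 69 + 15*(42*(1/78) + 58*(-1/73)) = 69 + 15*(7/13 - 58/73) = 69 + 15*(-243/949) = 69 - 3645/949 = 61836/949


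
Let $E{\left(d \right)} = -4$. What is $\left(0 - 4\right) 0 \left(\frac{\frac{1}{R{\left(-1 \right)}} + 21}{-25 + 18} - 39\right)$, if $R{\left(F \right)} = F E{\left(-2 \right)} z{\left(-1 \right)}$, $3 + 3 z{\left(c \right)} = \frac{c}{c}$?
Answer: $0$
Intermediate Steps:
$z{\left(c \right)} = - \frac{2}{3}$ ($z{\left(c \right)} = -1 + \frac{c \frac{1}{c}}{3} = -1 + \frac{1}{3} \cdot 1 = -1 + \frac{1}{3} = - \frac{2}{3}$)
$R{\left(F \right)} = \frac{8 F}{3}$ ($R{\left(F \right)} = F \left(-4\right) \left(- \frac{2}{3}\right) = - 4 F \left(- \frac{2}{3}\right) = \frac{8 F}{3}$)
$\left(0 - 4\right) 0 \left(\frac{\frac{1}{R{\left(-1 \right)}} + 21}{-25 + 18} - 39\right) = \left(0 - 4\right) 0 \left(\frac{\frac{1}{\frac{8}{3} \left(-1\right)} + 21}{-25 + 18} - 39\right) = \left(-4\right) 0 \left(\frac{\frac{1}{- \frac{8}{3}} + 21}{-7} - 39\right) = 0 \left(\left(- \frac{3}{8} + 21\right) \left(- \frac{1}{7}\right) - 39\right) = 0 \left(\frac{165}{8} \left(- \frac{1}{7}\right) - 39\right) = 0 \left(- \frac{165}{56} - 39\right) = 0 \left(- \frac{2349}{56}\right) = 0$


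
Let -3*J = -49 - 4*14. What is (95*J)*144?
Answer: 478800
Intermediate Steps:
J = 35 (J = -(-49 - 4*14)/3 = -(-49 - 56)/3 = -⅓*(-105) = 35)
(95*J)*144 = (95*35)*144 = 3325*144 = 478800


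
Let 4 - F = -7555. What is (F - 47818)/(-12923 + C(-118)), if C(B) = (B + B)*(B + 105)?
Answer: 40259/9855 ≈ 4.0851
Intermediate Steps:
F = 7559 (F = 4 - 1*(-7555) = 4 + 7555 = 7559)
C(B) = 2*B*(105 + B) (C(B) = (2*B)*(105 + B) = 2*B*(105 + B))
(F - 47818)/(-12923 + C(-118)) = (7559 - 47818)/(-12923 + 2*(-118)*(105 - 118)) = -40259/(-12923 + 2*(-118)*(-13)) = -40259/(-12923 + 3068) = -40259/(-9855) = -40259*(-1/9855) = 40259/9855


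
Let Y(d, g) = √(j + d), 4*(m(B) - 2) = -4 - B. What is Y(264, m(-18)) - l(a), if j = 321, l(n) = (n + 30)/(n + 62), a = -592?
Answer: -281/265 + 3*√65 ≈ 23.126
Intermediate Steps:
l(n) = (30 + n)/(62 + n)
m(B) = 1 - B/4 (m(B) = 2 + (-4 - B)/4 = 2 + (-1 - B/4) = 1 - B/4)
Y(d, g) = √(321 + d)
Y(264, m(-18)) - l(a) = √(321 + 264) - (30 - 592)/(62 - 592) = √585 - (-562)/(-530) = 3*√65 - (-1)*(-562)/530 = 3*√65 - 1*281/265 = 3*√65 - 281/265 = -281/265 + 3*√65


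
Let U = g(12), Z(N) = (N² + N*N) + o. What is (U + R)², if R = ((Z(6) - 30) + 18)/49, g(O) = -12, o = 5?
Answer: 273529/2401 ≈ 113.92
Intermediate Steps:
Z(N) = 5 + 2*N² (Z(N) = (N² + N*N) + 5 = (N² + N²) + 5 = 2*N² + 5 = 5 + 2*N²)
U = -12
R = 65/49 (R = (((5 + 2*6²) - 30) + 18)/49 = (((5 + 2*36) - 30) + 18)*(1/49) = (((5 + 72) - 30) + 18)*(1/49) = ((77 - 30) + 18)*(1/49) = (47 + 18)*(1/49) = 65*(1/49) = 65/49 ≈ 1.3265)
(U + R)² = (-12 + 65/49)² = (-523/49)² = 273529/2401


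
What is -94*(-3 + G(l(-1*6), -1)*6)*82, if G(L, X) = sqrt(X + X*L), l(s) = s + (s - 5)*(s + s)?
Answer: 23124 - 46248*I*sqrt(127) ≈ 23124.0 - 5.2119e+5*I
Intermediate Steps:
l(s) = s + 2*s*(-5 + s) (l(s) = s + (-5 + s)*(2*s) = s + 2*s*(-5 + s))
G(L, X) = sqrt(X + L*X)
-94*(-3 + G(l(-1*6), -1)*6)*82 = -94*(-3 + sqrt(-(1 + (-1*6)*(-9 + 2*(-1*6))))*6)*82 = -94*(-3 + sqrt(-(1 - 6*(-9 + 2*(-6))))*6)*82 = -94*(-3 + sqrt(-(1 - 6*(-9 - 12)))*6)*82 = -94*(-3 + sqrt(-(1 - 6*(-21)))*6)*82 = -94*(-3 + sqrt(-(1 + 126))*6)*82 = -94*(-3 + sqrt(-1*127)*6)*82 = -94*(-3 + sqrt(-127)*6)*82 = -94*(-3 + (I*sqrt(127))*6)*82 = -94*(-3 + 6*I*sqrt(127))*82 = (282 - 564*I*sqrt(127))*82 = 23124 - 46248*I*sqrt(127)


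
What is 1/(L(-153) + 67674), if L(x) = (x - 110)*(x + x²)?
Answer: -1/6048654 ≈ -1.6533e-7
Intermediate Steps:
L(x) = (-110 + x)*(x + x²)
1/(L(-153) + 67674) = 1/(-153*(-110 + (-153)² - 109*(-153)) + 67674) = 1/(-153*(-110 + 23409 + 16677) + 67674) = 1/(-153*39976 + 67674) = 1/(-6116328 + 67674) = 1/(-6048654) = -1/6048654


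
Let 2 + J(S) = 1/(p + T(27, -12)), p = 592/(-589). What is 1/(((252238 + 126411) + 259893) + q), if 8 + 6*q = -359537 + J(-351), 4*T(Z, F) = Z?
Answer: 81210/46989529531 ≈ 1.7283e-6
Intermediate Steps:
T(Z, F) = Z/4
p = -592/589 (p = 592*(-1/589) = -592/589 ≈ -1.0051)
J(S) = -24714/13535 (J(S) = -2 + 1/(-592/589 + (1/4)*27) = -2 + 1/(-592/589 + 27/4) = -2 + 1/(13535/2356) = -2 + 2356/13535 = -24714/13535)
q = -4866466289/81210 (q = -4/3 + (-359537 - 24714/13535)/6 = -4/3 + (1/6)*(-4866358009/13535) = -4/3 - 4866358009/81210 = -4866466289/81210 ≈ -59925.)
1/(((252238 + 126411) + 259893) + q) = 1/(((252238 + 126411) + 259893) - 4866466289/81210) = 1/((378649 + 259893) - 4866466289/81210) = 1/(638542 - 4866466289/81210) = 1/(46989529531/81210) = 81210/46989529531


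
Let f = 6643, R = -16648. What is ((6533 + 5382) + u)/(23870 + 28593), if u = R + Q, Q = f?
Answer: 1910/52463 ≈ 0.036407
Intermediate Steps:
Q = 6643
u = -10005 (u = -16648 + 6643 = -10005)
((6533 + 5382) + u)/(23870 + 28593) = ((6533 + 5382) - 10005)/(23870 + 28593) = (11915 - 10005)/52463 = 1910*(1/52463) = 1910/52463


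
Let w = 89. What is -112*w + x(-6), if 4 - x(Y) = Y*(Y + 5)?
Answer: -9970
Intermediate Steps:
x(Y) = 4 - Y*(5 + Y) (x(Y) = 4 - Y*(Y + 5) = 4 - Y*(5 + Y))
-112*w + x(-6) = -112*89 + (4 - 1*(-6)**2 - 5*(-6)) = -9968 + (4 - 1*36 + 30) = -9968 + (4 - 36 + 30) = -9968 - 2 = -9970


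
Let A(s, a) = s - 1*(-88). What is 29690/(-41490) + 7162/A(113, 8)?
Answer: 9706123/277983 ≈ 34.916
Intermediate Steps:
A(s, a) = 88 + s (A(s, a) = s + 88 = 88 + s)
29690/(-41490) + 7162/A(113, 8) = 29690/(-41490) + 7162/(88 + 113) = 29690*(-1/41490) + 7162/201 = -2969/4149 + 7162*(1/201) = -2969/4149 + 7162/201 = 9706123/277983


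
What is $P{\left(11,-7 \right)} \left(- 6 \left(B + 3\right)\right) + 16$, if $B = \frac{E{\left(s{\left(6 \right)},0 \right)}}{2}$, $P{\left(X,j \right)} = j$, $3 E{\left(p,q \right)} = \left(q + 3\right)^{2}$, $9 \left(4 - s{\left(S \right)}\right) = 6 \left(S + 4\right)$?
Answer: $205$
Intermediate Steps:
$s{\left(S \right)} = \frac{4}{3} - \frac{2 S}{3}$ ($s{\left(S \right)} = 4 - \frac{6 \left(S + 4\right)}{9} = 4 - \frac{6 \left(4 + S\right)}{9} = 4 - \frac{24 + 6 S}{9} = 4 - \left(\frac{8}{3} + \frac{2 S}{3}\right) = \frac{4}{3} - \frac{2 S}{3}$)
$E{\left(p,q \right)} = \frac{\left(3 + q\right)^{2}}{3}$ ($E{\left(p,q \right)} = \frac{\left(q + 3\right)^{2}}{3} = \frac{\left(3 + q\right)^{2}}{3}$)
$B = \frac{3}{2}$ ($B = \frac{\frac{1}{3} \left(3 + 0\right)^{2}}{2} = \frac{3^{2}}{3} \cdot \frac{1}{2} = \frac{1}{3} \cdot 9 \cdot \frac{1}{2} = 3 \cdot \frac{1}{2} = \frac{3}{2} \approx 1.5$)
$P{\left(11,-7 \right)} \left(- 6 \left(B + 3\right)\right) + 16 = - 7 \left(- 6 \left(\frac{3}{2} + 3\right)\right) + 16 = - 7 \left(\left(-6\right) \frac{9}{2}\right) + 16 = \left(-7\right) \left(-27\right) + 16 = 189 + 16 = 205$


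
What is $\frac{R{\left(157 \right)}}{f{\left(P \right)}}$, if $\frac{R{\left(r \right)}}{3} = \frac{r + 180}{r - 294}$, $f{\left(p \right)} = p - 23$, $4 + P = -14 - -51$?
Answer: $- \frac{1011}{1370} \approx -0.73796$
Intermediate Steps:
$P = 33$ ($P = -4 - -37 = -4 + \left(-14 + 51\right) = -4 + 37 = 33$)
$f{\left(p \right)} = -23 + p$
$R{\left(r \right)} = \frac{3 \left(180 + r\right)}{-294 + r}$ ($R{\left(r \right)} = 3 \frac{r + 180}{r - 294} = 3 \frac{180 + r}{-294 + r} = \frac{3 \left(180 + r\right)}{-294 + r}$)
$\frac{R{\left(157 \right)}}{f{\left(P \right)}} = \frac{3 \frac{1}{-294 + 157} \left(180 + 157\right)}{-23 + 33} = \frac{3 \frac{1}{-137} \cdot 337}{10} = 3 \left(- \frac{1}{137}\right) 337 \cdot \frac{1}{10} = \left(- \frac{1011}{137}\right) \frac{1}{10} = - \frac{1011}{1370}$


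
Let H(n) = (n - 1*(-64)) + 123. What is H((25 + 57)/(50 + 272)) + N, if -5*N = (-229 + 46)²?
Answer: -5240989/805 ≈ -6510.5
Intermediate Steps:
H(n) = 187 + n (H(n) = (n + 64) + 123 = (64 + n) + 123 = 187 + n)
N = -33489/5 (N = -(-229 + 46)²/5 = -⅕*(-183)² = -⅕*33489 = -33489/5 ≈ -6697.8)
H((25 + 57)/(50 + 272)) + N = (187 + (25 + 57)/(50 + 272)) - 33489/5 = (187 + 82/322) - 33489/5 = (187 + 82*(1/322)) - 33489/5 = (187 + 41/161) - 33489/5 = 30148/161 - 33489/5 = -5240989/805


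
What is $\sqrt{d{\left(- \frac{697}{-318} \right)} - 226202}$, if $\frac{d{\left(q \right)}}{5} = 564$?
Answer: $i \sqrt{223382} \approx 472.63 i$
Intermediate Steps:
$d{\left(q \right)} = 2820$ ($d{\left(q \right)} = 5 \cdot 564 = 2820$)
$\sqrt{d{\left(- \frac{697}{-318} \right)} - 226202} = \sqrt{2820 - 226202} = \sqrt{-223382} = i \sqrt{223382}$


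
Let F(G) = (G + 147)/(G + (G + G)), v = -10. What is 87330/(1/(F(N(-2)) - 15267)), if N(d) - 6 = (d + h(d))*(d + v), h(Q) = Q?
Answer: -11998428805/9 ≈ -1.3332e+9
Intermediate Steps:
N(d) = 6 + 2*d*(-10 + d) (N(d) = 6 + (d + d)*(d - 10) = 6 + (2*d)*(-10 + d) = 6 + 2*d*(-10 + d))
F(G) = (147 + G)/(3*G) (F(G) = (147 + G)/(G + 2*G) = (147 + G)/((3*G)) = (147 + G)*(1/(3*G)) = (147 + G)/(3*G))
87330/(1/(F(N(-2)) - 15267)) = 87330/(1/((147 + (6 - 20*(-2) + 2*(-2)**2))/(3*(6 - 20*(-2) + 2*(-2)**2)) - 15267)) = 87330/(1/((147 + (6 + 40 + 2*4))/(3*(6 + 40 + 2*4)) - 15267)) = 87330/(1/((147 + (6 + 40 + 8))/(3*(6 + 40 + 8)) - 15267)) = 87330/(1/((1/3)*(147 + 54)/54 - 15267)) = 87330/(1/((1/3)*(1/54)*201 - 15267)) = 87330/(1/(67/54 - 15267)) = 87330/(1/(-824351/54)) = 87330/(-54/824351) = 87330*(-824351/54) = -11998428805/9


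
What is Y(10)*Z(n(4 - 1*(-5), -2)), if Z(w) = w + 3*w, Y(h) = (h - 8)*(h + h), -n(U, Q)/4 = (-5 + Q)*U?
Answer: 40320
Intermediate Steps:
n(U, Q) = -4*U*(-5 + Q) (n(U, Q) = -4*(-5 + Q)*U = -4*U*(-5 + Q))
Y(h) = 2*h*(-8 + h) (Y(h) = (-8 + h)*(2*h) = 2*h*(-8 + h))
Z(w) = 4*w
Y(10)*Z(n(4 - 1*(-5), -2)) = (2*10*(-8 + 10))*(4*(4*(4 - 1*(-5))*(5 - 1*(-2)))) = (2*10*2)*(4*(4*(4 + 5)*(5 + 2))) = 40*(4*(4*9*7)) = 40*(4*252) = 40*1008 = 40320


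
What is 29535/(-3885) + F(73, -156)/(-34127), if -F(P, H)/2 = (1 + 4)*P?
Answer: -67006993/8838893 ≈ -7.5809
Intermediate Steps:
F(P, H) = -10*P (F(P, H) = -2*(1 + 4)*P = -10*P)
29535/(-3885) + F(73, -156)/(-34127) = 29535/(-3885) - 10*73/(-34127) = 29535*(-1/3885) - 730*(-1/34127) = -1969/259 + 730/34127 = -67006993/8838893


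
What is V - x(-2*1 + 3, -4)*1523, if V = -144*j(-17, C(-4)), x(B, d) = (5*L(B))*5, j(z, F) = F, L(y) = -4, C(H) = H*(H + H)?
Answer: 147692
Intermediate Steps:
C(H) = 2*H² (C(H) = H*(2*H) = 2*H²)
x(B, d) = -100 (x(B, d) = (5*(-4))*5 = -20*5 = -100)
V = -4608 (V = -288*(-4)² = -288*16 = -144*32 = -4608)
V - x(-2*1 + 3, -4)*1523 = -4608 - (-100)*1523 = -4608 - 1*(-152300) = -4608 + 152300 = 147692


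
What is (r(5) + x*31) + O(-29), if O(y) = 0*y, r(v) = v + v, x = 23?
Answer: 723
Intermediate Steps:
r(v) = 2*v
O(y) = 0
(r(5) + x*31) + O(-29) = (2*5 + 23*31) + 0 = (10 + 713) + 0 = 723 + 0 = 723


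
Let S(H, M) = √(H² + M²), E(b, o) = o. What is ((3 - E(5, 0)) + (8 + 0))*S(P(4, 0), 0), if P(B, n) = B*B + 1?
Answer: 187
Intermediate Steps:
P(B, n) = 1 + B² (P(B, n) = B² + 1 = 1 + B²)
((3 - E(5, 0)) + (8 + 0))*S(P(4, 0), 0) = ((3 - 1*0) + (8 + 0))*√((1 + 4²)² + 0²) = ((3 + 0) + 8)*√((1 + 16)² + 0) = (3 + 8)*√(17² + 0) = 11*√(289 + 0) = 11*√289 = 11*17 = 187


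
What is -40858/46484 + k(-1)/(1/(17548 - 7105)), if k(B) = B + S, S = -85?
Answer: -20873614145/23242 ≈ -8.9810e+5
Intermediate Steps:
k(B) = -85 + B (k(B) = B - 85 = -85 + B)
-40858/46484 + k(-1)/(1/(17548 - 7105)) = -40858/46484 + (-85 - 1)/(1/(17548 - 7105)) = -40858*1/46484 - 86/(1/10443) = -20429/23242 - 86/1/10443 = -20429/23242 - 86*10443 = -20429/23242 - 898098 = -20873614145/23242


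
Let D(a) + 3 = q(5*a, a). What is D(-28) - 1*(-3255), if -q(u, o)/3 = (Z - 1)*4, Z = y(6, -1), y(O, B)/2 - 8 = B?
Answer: 3096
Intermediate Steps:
y(O, B) = 16 + 2*B
Z = 14 (Z = 16 + 2*(-1) = 16 - 2 = 14)
q(u, o) = -156 (q(u, o) = -3*(14 - 1)*4 = -39*4 = -3*52 = -156)
D(a) = -159 (D(a) = -3 - 156 = -159)
D(-28) - 1*(-3255) = -159 - 1*(-3255) = -159 + 3255 = 3096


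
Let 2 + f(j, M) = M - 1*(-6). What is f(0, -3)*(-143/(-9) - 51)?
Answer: -316/9 ≈ -35.111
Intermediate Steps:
f(j, M) = 4 + M (f(j, M) = -2 + (M - 1*(-6)) = -2 + (M + 6) = -2 + (6 + M) = 4 + M)
f(0, -3)*(-143/(-9) - 51) = (4 - 3)*(-143/(-9) - 51) = 1*(-143*(-⅑) - 51) = 1*(143/9 - 51) = 1*(-316/9) = -316/9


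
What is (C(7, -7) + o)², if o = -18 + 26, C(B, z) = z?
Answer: 1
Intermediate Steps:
o = 8
(C(7, -7) + o)² = (-7 + 8)² = 1² = 1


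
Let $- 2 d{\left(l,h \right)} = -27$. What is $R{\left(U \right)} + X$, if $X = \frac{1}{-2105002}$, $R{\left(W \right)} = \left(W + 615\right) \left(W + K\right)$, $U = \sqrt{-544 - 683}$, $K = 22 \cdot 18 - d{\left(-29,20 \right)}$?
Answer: $\frac{246296285260}{1052501} + \frac{1995 i \sqrt{1227}}{2} \approx 2.3401 \cdot 10^{5} + 34941.0 i$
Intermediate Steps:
$d{\left(l,h \right)} = \frac{27}{2}$ ($d{\left(l,h \right)} = \left(- \frac{1}{2}\right) \left(-27\right) = \frac{27}{2}$)
$K = \frac{765}{2}$ ($K = 22 \cdot 18 - \frac{27}{2} = 396 - \frac{27}{2} = \frac{765}{2} \approx 382.5$)
$U = i \sqrt{1227}$ ($U = \sqrt{-1227} = i \sqrt{1227} \approx 35.029 i$)
$R{\left(W \right)} = \left(615 + W\right) \left(\frac{765}{2} + W\right)$ ($R{\left(W \right)} = \left(W + 615\right) \left(W + \frac{765}{2}\right) = \left(615 + W\right) \left(\frac{765}{2} + W\right)$)
$X = - \frac{1}{2105002} \approx -4.7506 \cdot 10^{-7}$
$R{\left(U \right)} + X = \left(\frac{470475}{2} + \left(i \sqrt{1227}\right)^{2} + \frac{1995 i \sqrt{1227}}{2}\right) - \frac{1}{2105002} = \left(\frac{470475}{2} - 1227 + \frac{1995 i \sqrt{1227}}{2}\right) - \frac{1}{2105002} = \left(\frac{468021}{2} + \frac{1995 i \sqrt{1227}}{2}\right) - \frac{1}{2105002} = \frac{246296285260}{1052501} + \frac{1995 i \sqrt{1227}}{2}$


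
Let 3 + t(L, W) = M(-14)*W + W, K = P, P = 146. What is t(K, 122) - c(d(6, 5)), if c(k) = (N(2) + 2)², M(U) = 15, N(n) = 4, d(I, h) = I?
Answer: 1913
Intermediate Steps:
K = 146
c(k) = 36 (c(k) = (4 + 2)² = 6² = 36)
t(L, W) = -3 + 16*W (t(L, W) = -3 + (15*W + W) = -3 + 16*W)
t(K, 122) - c(d(6, 5)) = (-3 + 16*122) - 1*36 = (-3 + 1952) - 36 = 1949 - 36 = 1913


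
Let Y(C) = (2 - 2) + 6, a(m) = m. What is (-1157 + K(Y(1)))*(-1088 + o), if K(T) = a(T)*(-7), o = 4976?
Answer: -4661712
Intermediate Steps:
Y(C) = 6 (Y(C) = 0 + 6 = 6)
K(T) = -7*T (K(T) = T*(-7) = -7*T)
(-1157 + K(Y(1)))*(-1088 + o) = (-1157 - 7*6)*(-1088 + 4976) = (-1157 - 42)*3888 = -1199*3888 = -4661712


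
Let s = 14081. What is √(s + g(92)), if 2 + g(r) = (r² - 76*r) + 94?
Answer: √15645 ≈ 125.08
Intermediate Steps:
g(r) = 92 + r² - 76*r (g(r) = -2 + ((r² - 76*r) + 94) = -2 + (94 + r² - 76*r) = 92 + r² - 76*r)
√(s + g(92)) = √(14081 + (92 + 92² - 76*92)) = √(14081 + (92 + 8464 - 6992)) = √(14081 + 1564) = √15645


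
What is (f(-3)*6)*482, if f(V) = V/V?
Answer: 2892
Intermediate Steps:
f(V) = 1
(f(-3)*6)*482 = (1*6)*482 = 6*482 = 2892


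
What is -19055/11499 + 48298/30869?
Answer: -32830093/354962631 ≈ -0.092489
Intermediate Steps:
-19055/11499 + 48298/30869 = -32830093/354962631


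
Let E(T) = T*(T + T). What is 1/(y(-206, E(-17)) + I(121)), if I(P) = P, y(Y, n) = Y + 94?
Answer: ⅑ ≈ 0.11111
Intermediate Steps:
E(T) = 2*T² (E(T) = T*(2*T) = 2*T²)
y(Y, n) = 94 + Y
1/(y(-206, E(-17)) + I(121)) = 1/((94 - 206) + 121) = 1/(-112 + 121) = 1/9 = ⅑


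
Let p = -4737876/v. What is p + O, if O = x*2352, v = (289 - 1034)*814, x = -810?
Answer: -52514417442/27565 ≈ -1.9051e+6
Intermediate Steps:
v = -606430 (v = -745*814 = -606430)
O = -1905120 (O = -810*2352 = -1905120)
p = 215358/27565 (p = -4737876/(-606430) = -4737876*(-1/606430) = 215358/27565 ≈ 7.8127)
p + O = 215358/27565 - 1905120 = -52514417442/27565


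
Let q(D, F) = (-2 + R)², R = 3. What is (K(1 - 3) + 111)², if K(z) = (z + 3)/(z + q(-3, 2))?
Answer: 12100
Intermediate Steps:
q(D, F) = 1 (q(D, F) = (-2 + 3)² = 1² = 1)
K(z) = (3 + z)/(1 + z) (K(z) = (z + 3)/(z + 1) = (3 + z)/(1 + z))
(K(1 - 3) + 111)² = ((3 + (1 - 3))/(1 + (1 - 3)) + 111)² = ((3 - 2)/(1 - 2) + 111)² = (1/(-1) + 111)² = (-1*1 + 111)² = (-1 + 111)² = 110² = 12100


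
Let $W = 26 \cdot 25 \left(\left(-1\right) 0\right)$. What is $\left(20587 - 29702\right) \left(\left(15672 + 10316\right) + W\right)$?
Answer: $-236880620$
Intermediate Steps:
$W = 0$ ($W = 650 \cdot 0 = 0$)
$\left(20587 - 29702\right) \left(\left(15672 + 10316\right) + W\right) = \left(20587 - 29702\right) \left(\left(15672 + 10316\right) + 0\right) = - 9115 \left(25988 + 0\right) = \left(-9115\right) 25988 = -236880620$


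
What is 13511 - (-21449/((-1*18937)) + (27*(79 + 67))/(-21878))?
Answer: 2798631244989/207151843 ≈ 13510.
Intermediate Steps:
13511 - (-21449/((-1*18937)) + (27*(79 + 67))/(-21878)) = 13511 - (-21449/(-18937) + (27*146)*(-1/21878)) = 13511 - (-21449*(-1/18937) + 3942*(-1/21878)) = 13511 - (21449/18937 - 1971/10939) = 13511 - 1*197305784/207151843 = 13511 - 197305784/207151843 = 2798631244989/207151843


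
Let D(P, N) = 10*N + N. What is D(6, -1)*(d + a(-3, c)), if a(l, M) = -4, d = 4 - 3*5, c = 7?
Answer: 165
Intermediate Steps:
D(P, N) = 11*N
d = -11 (d = 4 - 15 = -11)
D(6, -1)*(d + a(-3, c)) = (11*(-1))*(-11 - 4) = -11*(-15) = 165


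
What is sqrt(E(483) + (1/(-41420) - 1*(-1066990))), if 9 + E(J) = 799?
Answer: sqrt(457975219887645)/20710 ≈ 1033.3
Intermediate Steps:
E(J) = 790 (E(J) = -9 + 799 = 790)
sqrt(E(483) + (1/(-41420) - 1*(-1066990))) = sqrt(790 + (1/(-41420) - 1*(-1066990))) = sqrt(790 + (-1/41420 + 1066990)) = sqrt(790 + 44194725799/41420) = sqrt(44227447599/41420) = sqrt(457975219887645)/20710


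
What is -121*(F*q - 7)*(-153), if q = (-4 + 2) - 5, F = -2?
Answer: 129591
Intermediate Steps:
q = -7 (q = -2 - 5 = -7)
-121*(F*q - 7)*(-153) = -121*(-2*(-7) - 7)*(-153) = -121*(14 - 7)*(-153) = -121*7*(-153) = -847*(-153) = 129591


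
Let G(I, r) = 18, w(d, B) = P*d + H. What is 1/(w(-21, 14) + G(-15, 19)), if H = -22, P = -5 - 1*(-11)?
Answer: -1/130 ≈ -0.0076923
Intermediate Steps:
P = 6 (P = -5 + 11 = 6)
w(d, B) = -22 + 6*d (w(d, B) = 6*d - 22 = -22 + 6*d)
1/(w(-21, 14) + G(-15, 19)) = 1/((-22 + 6*(-21)) + 18) = 1/((-22 - 126) + 18) = 1/(-148 + 18) = 1/(-130) = -1/130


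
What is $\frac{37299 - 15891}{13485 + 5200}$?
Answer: $\frac{21408}{18685} \approx 1.1457$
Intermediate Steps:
$\frac{37299 - 15891}{13485 + 5200} = \frac{21408}{18685}$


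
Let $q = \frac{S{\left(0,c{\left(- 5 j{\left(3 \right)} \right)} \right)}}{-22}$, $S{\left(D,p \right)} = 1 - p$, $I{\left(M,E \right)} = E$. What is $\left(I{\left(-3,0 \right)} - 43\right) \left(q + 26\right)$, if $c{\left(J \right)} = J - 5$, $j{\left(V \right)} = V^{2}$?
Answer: $- \frac{22403}{22} \approx -1018.3$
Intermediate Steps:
$c{\left(J \right)} = -5 + J$
$q = - \frac{51}{22}$ ($q = \frac{1 - \left(-5 - 5 \cdot 3^{2}\right)}{-22} = \left(1 - \left(-5 - 45\right)\right) \left(- \frac{1}{22}\right) = \left(1 - -50\right) \left(- \frac{1}{22}\right) = \left(1 + 50\right) \left(- \frac{1}{22}\right) = 51 \left(- \frac{1}{22}\right) = - \frac{51}{22} \approx -2.3182$)
$\left(I{\left(-3,0 \right)} - 43\right) \left(q + 26\right) = \left(0 - 43\right) \left(- \frac{51}{22} + 26\right) = \left(-43\right) \frac{521}{22} = - \frac{22403}{22}$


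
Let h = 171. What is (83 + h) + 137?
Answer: 391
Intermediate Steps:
(83 + h) + 137 = (83 + 171) + 137 = 254 + 137 = 391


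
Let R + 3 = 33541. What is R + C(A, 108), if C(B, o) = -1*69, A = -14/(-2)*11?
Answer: 33469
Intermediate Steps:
A = 77 (A = -14*(-1/2)*11 = 7*11 = 77)
C(B, o) = -69
R = 33538 (R = -3 + 33541 = 33538)
R + C(A, 108) = 33538 - 69 = 33469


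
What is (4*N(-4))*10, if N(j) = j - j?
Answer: 0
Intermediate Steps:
N(j) = 0
(4*N(-4))*10 = (4*0)*10 = 0*10 = 0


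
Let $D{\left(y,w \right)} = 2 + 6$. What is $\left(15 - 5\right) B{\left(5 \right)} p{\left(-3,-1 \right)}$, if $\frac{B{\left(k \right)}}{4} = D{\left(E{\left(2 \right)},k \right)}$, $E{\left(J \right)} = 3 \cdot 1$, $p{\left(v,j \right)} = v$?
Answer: $-960$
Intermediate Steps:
$E{\left(J \right)} = 3$
$D{\left(y,w \right)} = 8$
$B{\left(k \right)} = 32$ ($B{\left(k \right)} = 4 \cdot 8 = 32$)
$\left(15 - 5\right) B{\left(5 \right)} p{\left(-3,-1 \right)} = \left(15 - 5\right) 32 \left(-3\right) = 10 \cdot 32 \left(-3\right) = 320 \left(-3\right) = -960$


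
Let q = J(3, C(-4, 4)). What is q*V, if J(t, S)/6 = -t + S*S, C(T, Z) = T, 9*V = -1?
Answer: -26/3 ≈ -8.6667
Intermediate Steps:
V = -⅑ (V = (⅑)*(-1) = -⅑ ≈ -0.11111)
J(t, S) = -6*t + 6*S² (J(t, S) = 6*(-t + S*S) = 6*(-t + S²) = 6*(S² - t) = -6*t + 6*S²)
q = 78 (q = -6*3 + 6*(-4)² = -18 + 6*16 = -18 + 96 = 78)
q*V = 78*(-⅑) = -26/3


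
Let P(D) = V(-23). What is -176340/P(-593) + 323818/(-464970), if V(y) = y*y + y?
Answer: -1867196857/5347155 ≈ -349.19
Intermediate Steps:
V(y) = y + y**2 (V(y) = y**2 + y = y + y**2)
P(D) = 506 (P(D) = -23*(1 - 23) = -23*(-22) = 506)
-176340/P(-593) + 323818/(-464970) = -176340/506 + 323818/(-464970) = -176340*1/506 + 323818*(-1/464970) = -88170/253 - 14719/21135 = -1867196857/5347155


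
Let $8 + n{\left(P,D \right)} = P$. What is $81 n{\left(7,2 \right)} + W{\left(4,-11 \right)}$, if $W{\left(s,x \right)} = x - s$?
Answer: $-96$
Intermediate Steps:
$n{\left(P,D \right)} = -8 + P$
$81 n{\left(7,2 \right)} + W{\left(4,-11 \right)} = 81 \left(-8 + 7\right) - 15 = 81 \left(-1\right) - 15 = -81 - 15 = -96$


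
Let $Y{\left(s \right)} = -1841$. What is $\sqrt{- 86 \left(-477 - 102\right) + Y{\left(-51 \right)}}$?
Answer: $\sqrt{47953} \approx 218.98$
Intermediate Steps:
$\sqrt{- 86 \left(-477 - 102\right) + Y{\left(-51 \right)}} = \sqrt{- 86 \left(-477 - 102\right) - 1841} = \sqrt{\left(-86\right) \left(-579\right) - 1841} = \sqrt{49794 - 1841} = \sqrt{47953}$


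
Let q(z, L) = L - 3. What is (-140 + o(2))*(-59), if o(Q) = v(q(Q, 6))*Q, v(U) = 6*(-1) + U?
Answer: 8614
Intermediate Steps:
q(z, L) = -3 + L
v(U) = -6 + U
o(Q) = -3*Q (o(Q) = (-6 + (-3 + 6))*Q = (-6 + 3)*Q = -3*Q)
(-140 + o(2))*(-59) = (-140 - 3*2)*(-59) = (-140 - 6)*(-59) = -146*(-59) = 8614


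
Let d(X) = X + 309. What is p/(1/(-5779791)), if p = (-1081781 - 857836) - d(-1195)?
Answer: 11205459985221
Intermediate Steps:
d(X) = 309 + X
p = -1938731 (p = (-1081781 - 857836) - (309 - 1195) = -1939617 - 1*(-886) = -1939617 + 886 = -1938731)
p/(1/(-5779791)) = -1938731/(1/(-5779791)) = -1938731/(-1/5779791) = -1938731*(-5779791) = 11205459985221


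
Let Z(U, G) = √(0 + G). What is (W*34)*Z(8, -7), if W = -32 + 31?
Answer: -34*I*√7 ≈ -89.956*I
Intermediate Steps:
W = -1
Z(U, G) = √G
(W*34)*Z(8, -7) = (-1*34)*√(-7) = -34*I*√7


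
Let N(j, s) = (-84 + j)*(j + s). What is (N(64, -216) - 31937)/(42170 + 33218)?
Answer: -28897/75388 ≈ -0.38331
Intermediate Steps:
(N(64, -216) - 31937)/(42170 + 33218) = ((64² - 84*64 - 84*(-216) + 64*(-216)) - 31937)/(42170 + 33218) = ((4096 - 5376 + 18144 - 13824) - 31937)/75388 = (3040 - 31937)*(1/75388) = -28897*1/75388 = -28897/75388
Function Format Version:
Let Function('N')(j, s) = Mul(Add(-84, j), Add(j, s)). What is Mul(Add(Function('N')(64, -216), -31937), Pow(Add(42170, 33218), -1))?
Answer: Rational(-28897, 75388) ≈ -0.38331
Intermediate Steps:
Mul(Add(Function('N')(64, -216), -31937), Pow(Add(42170, 33218), -1)) = Mul(Add(Add(Pow(64, 2), Mul(-84, 64), Mul(-84, -216), Mul(64, -216)), -31937), Pow(Add(42170, 33218), -1)) = Mul(Add(Add(4096, -5376, 18144, -13824), -31937), Pow(75388, -1)) = Mul(Add(3040, -31937), Rational(1, 75388)) = Mul(-28897, Rational(1, 75388)) = Rational(-28897, 75388)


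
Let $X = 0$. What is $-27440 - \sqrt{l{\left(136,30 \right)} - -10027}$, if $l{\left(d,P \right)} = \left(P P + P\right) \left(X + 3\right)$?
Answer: $-27440 - \sqrt{12817} \approx -27553.0$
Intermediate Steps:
$l{\left(d,P \right)} = 3 P + 3 P^{2}$ ($l{\left(d,P \right)} = \left(P P + P\right) \left(0 + 3\right) = \left(P^{2} + P\right) 3 = \left(P + P^{2}\right) 3 = 3 P + 3 P^{2}$)
$-27440 - \sqrt{l{\left(136,30 \right)} - -10027} = -27440 - \sqrt{3 \cdot 30 \left(1 + 30\right) - -10027} = -27440 - \sqrt{3 \cdot 30 \cdot 31 + 10027} = -27440 - \sqrt{2790 + 10027} = -27440 - \sqrt{12817}$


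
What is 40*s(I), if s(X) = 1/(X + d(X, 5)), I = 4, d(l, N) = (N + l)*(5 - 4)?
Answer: 40/13 ≈ 3.0769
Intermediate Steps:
d(l, N) = N + l (d(l, N) = (N + l)*1 = N + l)
s(X) = 1/(5 + 2*X) (s(X) = 1/(X + (5 + X)) = 1/(5 + 2*X))
40*s(I) = 40/(5 + 2*4) = 40/(5 + 8) = 40/13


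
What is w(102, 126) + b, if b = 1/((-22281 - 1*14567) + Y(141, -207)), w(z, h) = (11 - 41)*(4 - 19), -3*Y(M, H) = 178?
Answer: 49824897/110722 ≈ 450.00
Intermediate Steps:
Y(M, H) = -178/3 (Y(M, H) = -⅓*178 = -178/3)
w(z, h) = 450 (w(z, h) = -30*(-15) = 450)
b = -3/110722 (b = 1/((-22281 - 1*14567) - 178/3) = 1/((-22281 - 14567) - 178/3) = 1/(-36848 - 178/3) = 1/(-110722/3) = -3/110722 ≈ -2.7095e-5)
w(102, 126) + b = 450 - 3/110722 = 49824897/110722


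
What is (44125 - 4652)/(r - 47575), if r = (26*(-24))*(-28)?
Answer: -39473/30103 ≈ -1.3113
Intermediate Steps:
r = 17472 (r = -624*(-28) = 17472)
(44125 - 4652)/(r - 47575) = (44125 - 4652)/(17472 - 47575) = 39473/(-30103) = 39473*(-1/30103) = -39473/30103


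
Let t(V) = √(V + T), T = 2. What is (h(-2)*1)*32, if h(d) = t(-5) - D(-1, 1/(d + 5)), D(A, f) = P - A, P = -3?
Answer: 64 + 32*I*√3 ≈ 64.0 + 55.426*I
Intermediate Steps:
t(V) = √(2 + V) (t(V) = √(V + 2) = √(2 + V))
D(A, f) = -3 - A
h(d) = 2 + I*√3 (h(d) = √(2 - 5) - (-3 - 1*(-1)) = √(-3) - (-3 + 1) = I*√3 - 1*(-2) = I*√3 + 2 = 2 + I*√3)
(h(-2)*1)*32 = ((2 + I*√3)*1)*32 = (2 + I*√3)*32 = 64 + 32*I*√3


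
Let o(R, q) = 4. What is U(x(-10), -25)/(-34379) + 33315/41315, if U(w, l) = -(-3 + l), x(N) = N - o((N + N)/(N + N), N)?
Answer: 228835913/284073677 ≈ 0.80555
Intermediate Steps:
x(N) = -4 + N (x(N) = N - 1*4 = N - 4 = -4 + N)
U(w, l) = 3 - l
U(x(-10), -25)/(-34379) + 33315/41315 = (3 - 1*(-25))/(-34379) + 33315/41315 = (3 + 25)*(-1/34379) + 33315*(1/41315) = 28*(-1/34379) + 6663/8263 = -28/34379 + 6663/8263 = 228835913/284073677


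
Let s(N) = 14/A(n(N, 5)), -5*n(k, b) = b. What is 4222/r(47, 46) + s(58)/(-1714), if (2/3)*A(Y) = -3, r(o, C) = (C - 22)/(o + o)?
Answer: 255086935/15426 ≈ 16536.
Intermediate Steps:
n(k, b) = -b/5
r(o, C) = (-22 + C)/(2*o) (r(o, C) = (-22 + C)/((2*o)) = (-22 + C)*(1/(2*o)) = (-22 + C)/(2*o))
A(Y) = -9/2 (A(Y) = (3/2)*(-3) = -9/2)
s(N) = -28/9 (s(N) = 14/(-9/2) = 14*(-2/9) = -28/9)
4222/r(47, 46) + s(58)/(-1714) = 4222/(((½)*(-22 + 46)/47)) - 28/9/(-1714) = 4222/(((½)*(1/47)*24)) - 28/9*(-1/1714) = 4222/(12/47) + 14/7713 = 4222*(47/12) + 14/7713 = 99217/6 + 14/7713 = 255086935/15426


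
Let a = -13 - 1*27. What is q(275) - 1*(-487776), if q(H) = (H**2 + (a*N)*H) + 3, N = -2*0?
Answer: 563404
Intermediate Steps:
a = -40 (a = -13 - 27 = -40)
N = 0
q(H) = 3 + H**2 (q(H) = (H**2 + (-40*0)*H) + 3 = (H**2 + 0*H) + 3 = (H**2 + 0) + 3 = H**2 + 3 = 3 + H**2)
q(275) - 1*(-487776) = (3 + 275**2) - 1*(-487776) = (3 + 75625) + 487776 = 75628 + 487776 = 563404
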